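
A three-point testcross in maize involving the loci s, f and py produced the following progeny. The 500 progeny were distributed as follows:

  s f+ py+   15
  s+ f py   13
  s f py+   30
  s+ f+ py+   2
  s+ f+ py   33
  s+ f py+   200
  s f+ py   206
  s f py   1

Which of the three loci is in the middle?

The two most frequent reciprocal classes, s f+ py and s+ f py+, are the parental types, so the F1 was s f+ py / s+ f py+.
The two rarest classes, s f py and s+ f+ py+, are the double crossovers. Comparing them with the parentals, only the f allele has switched, so f is the middle locus and the order is s – f – py.

f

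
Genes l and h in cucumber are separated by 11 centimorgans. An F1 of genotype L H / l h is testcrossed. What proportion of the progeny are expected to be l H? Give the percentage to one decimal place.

5.5%

A map distance of 11 centimorgans corresponds to a recombination frequency of 0.110.
The F1 is L H / l h, so l H is a recombinant gamete class with expected frequency r/2 = 0.110/2 = 0.0550.
That is 0.0550 = 5.5% of the progeny.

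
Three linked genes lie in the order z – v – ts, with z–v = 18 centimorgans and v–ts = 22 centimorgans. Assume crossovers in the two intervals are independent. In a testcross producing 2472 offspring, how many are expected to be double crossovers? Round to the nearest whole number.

Map distances give recombination frequencies of 0.180 and 0.220 for the two intervals.
With no interference, expected double-crossover frequency = 0.180 × 0.220 = 0.03960.
Expected number = 0.03960 × 2472 = 97.89 ≈ 98.

98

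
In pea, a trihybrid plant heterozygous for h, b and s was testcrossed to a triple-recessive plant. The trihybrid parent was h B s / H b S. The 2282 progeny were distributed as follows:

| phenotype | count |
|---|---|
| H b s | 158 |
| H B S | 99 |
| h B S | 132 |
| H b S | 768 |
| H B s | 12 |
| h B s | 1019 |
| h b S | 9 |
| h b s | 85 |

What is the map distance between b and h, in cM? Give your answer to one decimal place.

9.0 cM

The two rarest classes, H B s and h b S, are the double crossovers. Comparing them with the parentals, only the h allele has switched, so h is the middle locus and the order is s – h – b.
Crossovers in the h–b interval produce the single-crossover classes h b s and H B S (85 + 99 = 184) plus the double crossovers (21).
RF(h–b) = (184 + 21) / 2282 = 205/2282 = 0.0898 → 9.0 cM.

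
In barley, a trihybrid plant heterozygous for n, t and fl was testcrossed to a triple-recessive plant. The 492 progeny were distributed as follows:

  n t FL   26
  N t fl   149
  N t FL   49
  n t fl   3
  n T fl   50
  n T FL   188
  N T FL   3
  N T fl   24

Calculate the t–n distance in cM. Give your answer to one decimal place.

The two most frequent reciprocal classes, N t fl and n T FL, are the parental types, so the F1 was N t fl / n T FL.
The two rarest classes, n t fl and N T FL, are the double crossovers. Comparing them with the parentals, only the n allele has switched, so n is the middle locus and the order is t – n – fl.
Crossovers in the t–n interval produce the single-crossover classes N T fl and n t FL (24 + 26 = 50) plus the double crossovers (6).
RF(t–n) = (50 + 6) / 492 = 56/492 = 0.1138 → 11.4 cM.

11.4 cM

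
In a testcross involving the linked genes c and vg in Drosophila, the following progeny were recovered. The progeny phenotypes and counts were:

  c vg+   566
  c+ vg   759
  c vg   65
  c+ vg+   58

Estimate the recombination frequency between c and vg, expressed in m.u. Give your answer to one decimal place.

The two most frequent classes, c+ vg (759) and c vg+ (566), are the parental types, so the F1 was c+ vg / c vg+.
The recombinant classes are c+ vg+ and c vg: 58 + 65 = 123.
Recombination frequency = 123/1448 = 0.0849 ≈ 8.5%, i.e. 8.5 m.u.

8.5 m.u.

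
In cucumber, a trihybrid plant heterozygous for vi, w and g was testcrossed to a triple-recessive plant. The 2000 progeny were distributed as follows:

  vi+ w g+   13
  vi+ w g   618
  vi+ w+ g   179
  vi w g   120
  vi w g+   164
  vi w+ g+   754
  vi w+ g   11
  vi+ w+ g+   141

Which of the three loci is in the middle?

The two most frequent reciprocal classes, vi+ w g and vi w+ g+, are the parental types, so the F1 was vi+ w g / vi w+ g+.
The two rarest classes, vi+ w g+ and vi w+ g, are the double crossovers. Comparing them with the parentals, only the g allele has switched, so g is the middle locus and the order is w – g – vi.

g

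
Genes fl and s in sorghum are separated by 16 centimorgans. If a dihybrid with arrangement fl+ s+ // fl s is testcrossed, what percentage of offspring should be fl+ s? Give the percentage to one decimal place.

8.0%

A map distance of 16 centimorgans corresponds to a recombination frequency of 0.160.
The F1 is fl+ s+ / fl s, so fl+ s is a recombinant gamete class with expected frequency r/2 = 0.160/2 = 0.0800.
That is 0.0800 = 8.0% of the progeny.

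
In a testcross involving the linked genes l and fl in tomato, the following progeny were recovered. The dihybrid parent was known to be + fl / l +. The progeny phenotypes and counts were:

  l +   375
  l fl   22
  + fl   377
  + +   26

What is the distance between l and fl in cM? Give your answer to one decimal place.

The recombinant classes are + + and l fl: 26 + 22 = 48.
Recombination frequency = 48/800 = 0.0600 ≈ 6.0%, i.e. 6.0 cM.

6.0 cM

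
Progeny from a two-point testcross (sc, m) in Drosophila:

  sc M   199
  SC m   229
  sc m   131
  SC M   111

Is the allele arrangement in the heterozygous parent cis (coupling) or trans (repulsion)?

The two most frequent classes are SC m (229) and sc M (199); these are the parental (non-recombinant) types.
So the F1 carried SC m on one chromosome and sc M on the other — the recessive alleles are on opposite chromosomes (trans / repulsion).

trans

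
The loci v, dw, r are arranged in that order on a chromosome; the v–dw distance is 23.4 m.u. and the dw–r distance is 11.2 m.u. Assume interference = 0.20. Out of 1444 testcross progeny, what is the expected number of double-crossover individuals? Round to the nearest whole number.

30

Map distances give recombination frequencies of 0.234 and 0.112 for the two intervals.
With interference 0.20 (so coincidence = 0.80), expected double-crossover frequency = 0.234 × 0.112 × 0.80 = 0.02097.
Expected number = 0.02097 × 1444 = 30.28 ≈ 30.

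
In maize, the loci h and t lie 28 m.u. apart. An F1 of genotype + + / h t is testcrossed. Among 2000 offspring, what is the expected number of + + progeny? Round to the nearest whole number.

A map distance of 28 m.u. corresponds to a recombination frequency of 0.280.
The F1 is + + / h t, so + + is a parental gamete class with expected frequency (1 − r)/2 = 0.720/2 = 0.3600.
Expected number = 0.3600 × 2000 = 720.00 ≈ 720.

720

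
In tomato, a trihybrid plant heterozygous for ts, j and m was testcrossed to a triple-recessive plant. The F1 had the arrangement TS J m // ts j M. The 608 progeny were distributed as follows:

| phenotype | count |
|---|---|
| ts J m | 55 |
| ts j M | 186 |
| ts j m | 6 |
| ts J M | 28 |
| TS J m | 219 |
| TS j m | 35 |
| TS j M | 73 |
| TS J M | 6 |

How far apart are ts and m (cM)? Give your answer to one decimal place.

The two rarest classes, TS J M and ts j m, are the double crossovers. Comparing them with the parentals, only the m allele has switched, so m is the middle locus and the order is j – m – ts.
Crossovers in the m–ts interval produce the single-crossover classes ts J m and TS j M (55 + 73 = 128) plus the double crossovers (12).
RF(m–ts) = (128 + 12) / 608 = 140/608 = 0.2303 → 23.0 cM.

23.0 cM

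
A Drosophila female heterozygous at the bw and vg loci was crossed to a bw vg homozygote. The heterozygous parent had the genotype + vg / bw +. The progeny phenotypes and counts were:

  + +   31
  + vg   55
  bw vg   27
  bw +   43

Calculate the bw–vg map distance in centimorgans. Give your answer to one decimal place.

The recombinant classes are + + and bw vg: 31 + 27 = 58.
Recombination frequency = 58/156 = 0.3718 ≈ 37.2%, i.e. 37.2 centimorgans.

37.2 centimorgans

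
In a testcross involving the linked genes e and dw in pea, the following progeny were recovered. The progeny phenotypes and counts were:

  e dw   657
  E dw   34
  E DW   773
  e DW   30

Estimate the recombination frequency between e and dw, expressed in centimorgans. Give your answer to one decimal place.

The two most frequent classes, E DW (773) and e dw (657), are the parental types, so the F1 was E DW / e dw.
The recombinant classes are E dw and e DW: 34 + 30 = 64.
Recombination frequency = 64/1494 = 0.0428 ≈ 4.3%, i.e. 4.3 centimorgans.

4.3 centimorgans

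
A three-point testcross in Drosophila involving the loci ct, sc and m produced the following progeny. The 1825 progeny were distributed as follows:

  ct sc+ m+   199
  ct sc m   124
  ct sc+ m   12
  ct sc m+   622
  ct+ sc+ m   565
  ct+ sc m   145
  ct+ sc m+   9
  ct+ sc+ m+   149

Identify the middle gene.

ct

The two most frequent reciprocal classes, ct sc m+ and ct+ sc+ m, are the parental types, so the F1 was ct sc m+ / ct+ sc+ m.
The two rarest classes, ct+ sc m+ and ct sc+ m, are the double crossovers. Comparing them with the parentals, only the ct allele has switched, so ct is the middle locus and the order is m – ct – sc.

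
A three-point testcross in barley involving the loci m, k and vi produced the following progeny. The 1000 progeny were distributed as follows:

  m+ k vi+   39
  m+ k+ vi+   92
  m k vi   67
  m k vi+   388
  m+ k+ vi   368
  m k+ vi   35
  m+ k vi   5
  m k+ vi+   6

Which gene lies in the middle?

k

The two most frequent reciprocal classes, m+ k+ vi and m k vi+, are the parental types, so the F1 was m+ k+ vi / m k vi+.
The two rarest classes, m+ k vi and m k+ vi+, are the double crossovers. Comparing them with the parentals, only the k allele has switched, so k is the middle locus and the order is m – k – vi.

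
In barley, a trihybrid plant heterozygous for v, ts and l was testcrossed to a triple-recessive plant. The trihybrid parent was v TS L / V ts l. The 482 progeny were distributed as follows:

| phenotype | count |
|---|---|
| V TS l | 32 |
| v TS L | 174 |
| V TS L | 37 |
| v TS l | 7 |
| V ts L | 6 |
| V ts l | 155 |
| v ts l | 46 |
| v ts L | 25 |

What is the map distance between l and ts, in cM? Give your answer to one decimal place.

14.5 cM

The two rarest classes, v TS l and V ts L, are the double crossovers. Comparing them with the parentals, only the l allele has switched, so l is the middle locus and the order is ts – l – v.
Crossovers in the ts–l interval produce the single-crossover classes v ts L and V TS l (25 + 32 = 57) plus the double crossovers (13).
RF(ts–l) = (57 + 13) / 482 = 70/482 = 0.1452 → 14.5 cM.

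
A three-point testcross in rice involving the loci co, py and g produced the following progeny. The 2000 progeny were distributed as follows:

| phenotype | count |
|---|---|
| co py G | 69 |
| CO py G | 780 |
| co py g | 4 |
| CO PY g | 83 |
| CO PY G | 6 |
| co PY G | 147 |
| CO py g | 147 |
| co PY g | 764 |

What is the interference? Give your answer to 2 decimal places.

0.59

The two most frequent reciprocal classes, CO py G and co PY g, are the parental types, so the F1 was CO py G / co PY g.
The two rarest classes, CO PY G and co py g, are the double crossovers. Comparing them with the parentals, only the py allele has switched, so py is the middle locus and the order is g – py – co.
g–py: (294 + 10)/2000 = 0.1520; py–co: (152 + 10)/2000 = 0.0810.
Expected DCO frequency = 0.1520 × 0.0810 ≈ 0.01231; observed = 10/2000 ≈ 0.00500.
Coefficient of coincidence = 0.00500/0.01231 ≈ 0.41; interference = 1 − 0.41 = 0.59.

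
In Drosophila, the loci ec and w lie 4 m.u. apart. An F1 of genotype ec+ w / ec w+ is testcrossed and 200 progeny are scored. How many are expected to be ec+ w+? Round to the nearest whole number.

4

A map distance of 4 m.u. corresponds to a recombination frequency of 0.040.
The F1 is ec+ w / ec w+, so ec+ w+ is a recombinant gamete class with expected frequency r/2 = 0.040/2 = 0.0200.
Expected number = 0.0200 × 200 = 4.00 ≈ 4.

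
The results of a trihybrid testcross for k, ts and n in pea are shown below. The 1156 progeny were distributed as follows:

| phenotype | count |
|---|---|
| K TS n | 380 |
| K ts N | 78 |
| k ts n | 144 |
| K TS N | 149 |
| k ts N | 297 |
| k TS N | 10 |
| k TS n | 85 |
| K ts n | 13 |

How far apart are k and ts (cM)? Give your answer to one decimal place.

The two most frequent reciprocal classes, K TS n and k ts N, are the parental types, so the F1 was K TS n / k ts N.
The two rarest classes, K ts n and k TS N, are the double crossovers. Comparing them with the parentals, only the ts allele has switched, so ts is the middle locus and the order is k – ts – n.
Crossovers in the k–ts interval produce the single-crossover classes k TS n and K ts N (85 + 78 = 163) plus the double crossovers (23).
RF(k–ts) = (163 + 23) / 1156 = 186/1156 = 0.1609 → 16.1 cM.

16.1 cM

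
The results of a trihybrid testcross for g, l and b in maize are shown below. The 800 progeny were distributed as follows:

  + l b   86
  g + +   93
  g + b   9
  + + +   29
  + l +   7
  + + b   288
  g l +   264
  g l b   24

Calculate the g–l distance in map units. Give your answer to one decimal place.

The two most frequent reciprocal classes, g l + and + + b, are the parental types, so the F1 was g l + / + + b.
The two rarest classes, + l + and g + b, are the double crossovers. Comparing them with the parentals, only the g allele has switched, so g is the middle locus and the order is b – g – l.
Crossovers in the g–l interval produce the single-crossover classes g + + and + l b (93 + 86 = 179) plus the double crossovers (16).
RF(g–l) = (179 + 16) / 800 = 195/800 = 0.2437 → 24.4 map units.

24.4 map units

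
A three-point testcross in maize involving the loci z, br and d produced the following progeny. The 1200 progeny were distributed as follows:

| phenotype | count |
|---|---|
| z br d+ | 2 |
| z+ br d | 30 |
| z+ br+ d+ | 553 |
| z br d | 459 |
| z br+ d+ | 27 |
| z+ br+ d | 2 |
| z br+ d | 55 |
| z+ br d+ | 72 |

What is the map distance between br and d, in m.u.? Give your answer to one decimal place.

The two most frequent reciprocal classes, z br d and z+ br+ d+, are the parental types, so the F1 was z br d / z+ br+ d+.
The two rarest classes, z br d+ and z+ br+ d, are the double crossovers. Comparing them with the parentals, only the d allele has switched, so d is the middle locus and the order is br – d – z.
Crossovers in the br–d interval produce the single-crossover classes z br+ d and z+ br d+ (55 + 72 = 127) plus the double crossovers (4).
RF(br–d) = (127 + 4) / 1200 = 131/1200 = 0.1092 → 10.9 m.u.

10.9 m.u.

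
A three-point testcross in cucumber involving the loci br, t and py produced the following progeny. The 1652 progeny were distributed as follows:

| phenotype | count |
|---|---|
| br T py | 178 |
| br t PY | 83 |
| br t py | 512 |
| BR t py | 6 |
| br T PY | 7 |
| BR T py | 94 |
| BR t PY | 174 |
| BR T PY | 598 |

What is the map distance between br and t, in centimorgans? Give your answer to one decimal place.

22.1 centimorgans

The two most frequent reciprocal classes, BR T PY and br t py, are the parental types, so the F1 was BR T PY / br t py.
The two rarest classes, br T PY and BR t py, are the double crossovers. Comparing them with the parentals, only the br allele has switched, so br is the middle locus and the order is t – br – py.
Crossovers in the t–br interval produce the single-crossover classes BR t PY and br T py (174 + 178 = 352) plus the double crossovers (13).
RF(t–br) = (352 + 13) / 1652 = 365/1652 = 0.2209 → 22.1 centimorgans.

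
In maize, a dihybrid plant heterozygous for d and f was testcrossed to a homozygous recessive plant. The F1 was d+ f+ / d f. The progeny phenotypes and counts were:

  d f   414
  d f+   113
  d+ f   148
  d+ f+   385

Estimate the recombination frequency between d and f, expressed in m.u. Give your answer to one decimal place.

The recombinant classes are d+ f and d f+: 148 + 113 = 261.
Recombination frequency = 261/1060 = 0.2462 ≈ 24.6%, i.e. 24.6 m.u.

24.6 m.u.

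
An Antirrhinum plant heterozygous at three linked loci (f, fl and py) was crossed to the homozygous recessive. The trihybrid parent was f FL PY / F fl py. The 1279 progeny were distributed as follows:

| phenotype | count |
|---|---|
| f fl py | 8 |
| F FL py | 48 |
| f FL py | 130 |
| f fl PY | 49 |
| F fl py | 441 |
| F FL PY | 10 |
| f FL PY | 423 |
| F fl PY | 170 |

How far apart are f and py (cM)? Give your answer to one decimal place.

24.9 cM

The two rarest classes, F FL PY and f fl py, are the double crossovers. Comparing them with the parentals, only the f allele has switched, so f is the middle locus and the order is py – f – fl.
Crossovers in the py–f interval produce the single-crossover classes f FL py and F fl PY (130 + 170 = 300) plus the double crossovers (18).
RF(py–f) = (300 + 18) / 1279 = 318/1279 = 0.2486 → 24.9 cM.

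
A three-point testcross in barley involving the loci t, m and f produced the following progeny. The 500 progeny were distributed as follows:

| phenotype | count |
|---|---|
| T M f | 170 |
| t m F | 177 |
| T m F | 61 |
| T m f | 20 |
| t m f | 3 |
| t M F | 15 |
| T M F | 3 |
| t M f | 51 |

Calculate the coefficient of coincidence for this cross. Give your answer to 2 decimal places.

The two most frequent reciprocal classes, T M f and t m F, are the parental types, so the F1 was T M f / t m F.
The two rarest classes, T M F and t m f, are the double crossovers. Comparing them with the parentals, only the f allele has switched, so f is the middle locus and the order is t – f – m.
t–f: (112 + 6)/500 = 0.2360; f–m: (35 + 6)/500 = 0.0820.
Expected DCO frequency = 0.2360 × 0.0820 ≈ 0.01935; observed = 6/500 ≈ 0.01200.
Coefficient of coincidence = 0.01200/0.01935 ≈ 0.62.

0.62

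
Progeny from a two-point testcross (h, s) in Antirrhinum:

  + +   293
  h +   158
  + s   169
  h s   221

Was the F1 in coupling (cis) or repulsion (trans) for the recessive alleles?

The two most frequent classes are + + (293) and h s (221); these are the parental (non-recombinant) types.
So the F1 carried + + on one chromosome and h s on the other — the recessive alleles are on the same chromosome (cis / coupling).

cis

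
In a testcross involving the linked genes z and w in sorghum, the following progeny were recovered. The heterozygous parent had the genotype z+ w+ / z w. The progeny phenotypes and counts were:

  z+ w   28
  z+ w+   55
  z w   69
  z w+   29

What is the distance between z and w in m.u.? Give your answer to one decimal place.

31.5 m.u.

The recombinant classes are z+ w and z w+: 28 + 29 = 57.
Recombination frequency = 57/181 = 0.3149 ≈ 31.5%, i.e. 31.5 m.u.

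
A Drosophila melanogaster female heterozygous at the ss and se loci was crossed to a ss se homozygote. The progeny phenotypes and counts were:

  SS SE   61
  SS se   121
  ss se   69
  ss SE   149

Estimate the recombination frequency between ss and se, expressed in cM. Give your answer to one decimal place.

The two most frequent classes, SS se (121) and ss SE (149), are the parental types, so the F1 was SS se / ss SE.
The recombinant classes are SS SE and ss se: 61 + 69 = 130.
Recombination frequency = 130/400 = 0.3250 ≈ 32.5%, i.e. 32.5 cM.

32.5 cM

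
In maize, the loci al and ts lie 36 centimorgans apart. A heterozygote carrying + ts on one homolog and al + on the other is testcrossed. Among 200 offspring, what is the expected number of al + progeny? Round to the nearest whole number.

64

A map distance of 36 centimorgans corresponds to a recombination frequency of 0.360.
The F1 is + ts / al +, so al + is a parental gamete class with expected frequency (1 − r)/2 = 0.640/2 = 0.3200.
Expected number = 0.3200 × 200 = 64.00 ≈ 64.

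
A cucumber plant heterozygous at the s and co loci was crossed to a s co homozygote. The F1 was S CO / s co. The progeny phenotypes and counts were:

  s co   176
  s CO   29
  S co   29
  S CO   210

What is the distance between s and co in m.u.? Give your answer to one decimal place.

The recombinant classes are S co and s CO: 29 + 29 = 58.
Recombination frequency = 58/444 = 0.1306 ≈ 13.1%, i.e. 13.1 m.u.

13.1 m.u.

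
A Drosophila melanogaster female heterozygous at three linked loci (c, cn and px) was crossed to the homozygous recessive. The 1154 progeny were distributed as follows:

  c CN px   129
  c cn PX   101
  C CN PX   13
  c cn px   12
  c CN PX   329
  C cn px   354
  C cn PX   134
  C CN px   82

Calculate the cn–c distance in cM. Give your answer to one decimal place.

The two most frequent reciprocal classes, C cn px and c CN PX, are the parental types, so the F1 was C cn px / c CN PX.
The two rarest classes, c cn px and C CN PX, are the double crossovers. Comparing them with the parentals, only the c allele has switched, so c is the middle locus and the order is cn – c – px.
Crossovers in the cn–c interval produce the single-crossover classes C CN px and c cn PX (82 + 101 = 183) plus the double crossovers (25).
RF(cn–c) = (183 + 25) / 1154 = 208/1154 = 0.1802 → 18.0 cM.

18.0 cM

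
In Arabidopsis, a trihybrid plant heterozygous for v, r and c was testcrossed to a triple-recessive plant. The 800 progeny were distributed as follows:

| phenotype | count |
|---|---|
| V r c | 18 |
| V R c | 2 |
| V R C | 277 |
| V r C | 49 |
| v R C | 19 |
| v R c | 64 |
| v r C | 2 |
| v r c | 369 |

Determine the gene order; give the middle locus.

c

The two most frequent reciprocal classes, v r c and V R C, are the parental types, so the F1 was v r c / V R C.
The two rarest classes, v r C and V R c, are the double crossovers. Comparing them with the parentals, only the c allele has switched, so c is the middle locus and the order is v – c – r.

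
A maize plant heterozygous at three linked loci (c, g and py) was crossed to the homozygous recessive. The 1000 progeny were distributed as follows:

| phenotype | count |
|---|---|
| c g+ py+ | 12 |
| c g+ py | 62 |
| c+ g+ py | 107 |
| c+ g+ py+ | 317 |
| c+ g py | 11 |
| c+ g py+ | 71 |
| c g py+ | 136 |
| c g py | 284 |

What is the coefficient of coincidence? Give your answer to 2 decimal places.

0.55

The two most frequent reciprocal classes, c g py and c+ g+ py+, are the parental types, so the F1 was c g py / c+ g+ py+.
The two rarest classes, c+ g py and c g+ py+, are the double crossovers. Comparing them with the parentals, only the c allele has switched, so c is the middle locus and the order is py – c – g.
py–c: (243 + 23)/1000 = 0.2660; c–g: (133 + 23)/1000 = 0.1560.
Expected DCO frequency = 0.2660 × 0.1560 ≈ 0.04150; observed = 23/1000 ≈ 0.02300.
Coefficient of coincidence = 0.02300/0.04150 ≈ 0.55.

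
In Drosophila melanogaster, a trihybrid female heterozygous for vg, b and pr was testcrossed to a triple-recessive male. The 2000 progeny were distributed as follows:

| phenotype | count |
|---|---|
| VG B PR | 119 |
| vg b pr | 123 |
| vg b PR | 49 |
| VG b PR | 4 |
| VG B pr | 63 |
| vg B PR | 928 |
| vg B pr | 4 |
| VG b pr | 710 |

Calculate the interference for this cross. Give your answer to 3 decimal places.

The two most frequent reciprocal classes, VG b pr and vg B PR, are the parental types, so the F1 was VG b pr / vg B PR.
The two rarest classes, VG b PR and vg B pr, are the double crossovers. Comparing them with the parentals, only the pr allele has switched, so pr is the middle locus and the order is vg – pr – b.
vg–pr: (242 + 8)/2000 = 0.1250; pr–b: (112 + 8)/2000 = 0.0600.
Expected DCO frequency = 0.1250 × 0.0600 ≈ 0.00750; observed = 8/2000 ≈ 0.00400.
Coefficient of coincidence = 0.00400/0.00750 ≈ 0.533; interference = 1 − 0.533 = 0.467.

0.467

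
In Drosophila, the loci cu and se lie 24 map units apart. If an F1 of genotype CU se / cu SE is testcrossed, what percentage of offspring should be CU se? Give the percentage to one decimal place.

A map distance of 24 map units corresponds to a recombination frequency of 0.240.
The F1 is CU se / cu SE, so CU se is a parental gamete class with expected frequency (1 − r)/2 = 0.760/2 = 0.3800.
That is 0.3800 = 38.0% of the progeny.

38.0%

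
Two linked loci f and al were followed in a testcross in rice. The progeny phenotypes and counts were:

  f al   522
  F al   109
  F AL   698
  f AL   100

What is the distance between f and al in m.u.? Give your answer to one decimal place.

The two most frequent classes, F AL (698) and f al (522), are the parental types, so the F1 was F AL / f al.
The recombinant classes are F al and f AL: 109 + 100 = 209.
Recombination frequency = 209/1429 = 0.1463 ≈ 14.6%, i.e. 14.6 m.u.

14.6 m.u.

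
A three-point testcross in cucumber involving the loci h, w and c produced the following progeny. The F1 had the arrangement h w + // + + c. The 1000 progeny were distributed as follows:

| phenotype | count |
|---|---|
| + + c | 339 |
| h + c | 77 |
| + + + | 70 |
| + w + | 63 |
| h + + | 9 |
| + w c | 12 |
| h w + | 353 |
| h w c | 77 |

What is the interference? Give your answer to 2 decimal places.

The two rarest classes, h + + and + w c, are the double crossovers. Comparing them with the parentals, only the w allele has switched, so w is the middle locus and the order is h – w – c.
h–w: (140 + 21)/1000 = 0.1610; w–c: (147 + 21)/1000 = 0.1680.
Expected DCO frequency = 0.1610 × 0.1680 ≈ 0.02705; observed = 21/1000 ≈ 0.02100.
Coefficient of coincidence = 0.02100/0.02705 ≈ 0.78; interference = 1 − 0.78 = 0.22.

0.22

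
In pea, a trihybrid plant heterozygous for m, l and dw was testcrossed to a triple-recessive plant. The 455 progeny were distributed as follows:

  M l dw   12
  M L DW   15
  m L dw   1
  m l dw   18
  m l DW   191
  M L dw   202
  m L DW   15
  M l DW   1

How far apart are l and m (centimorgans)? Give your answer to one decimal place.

6.4 centimorgans

The two most frequent reciprocal classes, m l DW and M L dw, are the parental types, so the F1 was m l DW / M L dw.
The two rarest classes, M l DW and m L dw, are the double crossovers. Comparing them with the parentals, only the m allele has switched, so m is the middle locus and the order is dw – m – l.
Crossovers in the m–l interval produce the single-crossover classes m L DW and M l dw (15 + 12 = 27) plus the double crossovers (2).
RF(m–l) = (27 + 2) / 455 = 29/455 = 0.0637 → 6.4 centimorgans.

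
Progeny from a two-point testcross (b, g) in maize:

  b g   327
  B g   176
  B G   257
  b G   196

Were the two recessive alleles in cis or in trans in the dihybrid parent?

The two most frequent classes are B G (257) and b g (327); these are the parental (non-recombinant) types.
So the F1 carried B G on one chromosome and b g on the other — the recessive alleles are on the same chromosome (cis / coupling).

cis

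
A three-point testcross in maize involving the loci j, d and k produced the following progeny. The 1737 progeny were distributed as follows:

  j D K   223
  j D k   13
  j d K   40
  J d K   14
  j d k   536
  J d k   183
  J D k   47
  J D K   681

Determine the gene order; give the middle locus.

d

The two most frequent reciprocal classes, J D K and j d k, are the parental types, so the F1 was J D K / j d k.
The two rarest classes, J d K and j D k, are the double crossovers. Comparing them with the parentals, only the d allele has switched, so d is the middle locus and the order is j – d – k.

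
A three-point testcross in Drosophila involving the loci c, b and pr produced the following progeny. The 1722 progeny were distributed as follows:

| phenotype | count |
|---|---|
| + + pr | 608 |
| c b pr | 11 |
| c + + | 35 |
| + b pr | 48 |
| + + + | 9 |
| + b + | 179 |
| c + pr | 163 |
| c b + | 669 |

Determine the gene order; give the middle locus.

pr

The two most frequent reciprocal classes, + + pr and c b +, are the parental types, so the F1 was + + pr / c b +.
The two rarest classes, + + + and c b pr, are the double crossovers. Comparing them with the parentals, only the pr allele has switched, so pr is the middle locus and the order is c – pr – b.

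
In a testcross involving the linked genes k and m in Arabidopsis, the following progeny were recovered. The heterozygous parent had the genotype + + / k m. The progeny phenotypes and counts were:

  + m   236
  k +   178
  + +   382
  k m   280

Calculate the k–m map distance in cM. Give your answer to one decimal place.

The recombinant classes are + m and k +: 236 + 178 = 414.
Recombination frequency = 414/1076 = 0.3848 ≈ 38.5%, i.e. 38.5 cM.

38.5 cM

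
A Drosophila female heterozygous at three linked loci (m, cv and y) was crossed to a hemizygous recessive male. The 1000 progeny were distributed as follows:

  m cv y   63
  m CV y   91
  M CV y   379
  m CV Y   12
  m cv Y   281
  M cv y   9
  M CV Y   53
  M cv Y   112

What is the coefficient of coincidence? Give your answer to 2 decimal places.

The two most frequent reciprocal classes, M CV y and m cv Y, are the parental types, so the F1 was M CV y / m cv Y.
The two rarest classes, M cv y and m CV Y, are the double crossovers. Comparing them with the parentals, only the cv allele has switched, so cv is the middle locus and the order is m – cv – y.
m–cv: (203 + 21)/1000 = 0.2240; cv–y: (116 + 21)/1000 = 0.1370.
Expected DCO frequency = 0.2240 × 0.1370 ≈ 0.03069; observed = 21/1000 ≈ 0.02100.
Coefficient of coincidence = 0.02100/0.03069 ≈ 0.68.

0.68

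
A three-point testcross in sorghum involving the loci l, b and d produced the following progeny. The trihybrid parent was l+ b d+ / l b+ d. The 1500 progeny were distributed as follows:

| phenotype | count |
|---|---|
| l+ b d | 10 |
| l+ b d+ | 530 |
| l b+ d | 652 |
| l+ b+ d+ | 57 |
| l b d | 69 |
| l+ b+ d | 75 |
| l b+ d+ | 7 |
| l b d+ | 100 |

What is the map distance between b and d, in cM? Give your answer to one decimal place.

The two rarest classes, l+ b d and l b+ d+, are the double crossovers. Comparing them with the parentals, only the d allele has switched, so d is the middle locus and the order is l – d – b.
Crossovers in the d–b interval produce the single-crossover classes l+ b+ d+ and l b d (57 + 69 = 126) plus the double crossovers (17).
RF(d–b) = (126 + 17) / 1500 = 143/1500 = 0.0953 → 9.5 cM.

9.5 cM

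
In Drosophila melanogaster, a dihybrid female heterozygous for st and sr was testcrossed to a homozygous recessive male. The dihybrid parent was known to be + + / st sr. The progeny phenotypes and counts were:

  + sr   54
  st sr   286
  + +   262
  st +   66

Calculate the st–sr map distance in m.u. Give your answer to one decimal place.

The recombinant classes are + sr and st +: 54 + 66 = 120.
Recombination frequency = 120/668 = 0.1796 ≈ 18.0%, i.e. 18.0 m.u.

18.0 m.u.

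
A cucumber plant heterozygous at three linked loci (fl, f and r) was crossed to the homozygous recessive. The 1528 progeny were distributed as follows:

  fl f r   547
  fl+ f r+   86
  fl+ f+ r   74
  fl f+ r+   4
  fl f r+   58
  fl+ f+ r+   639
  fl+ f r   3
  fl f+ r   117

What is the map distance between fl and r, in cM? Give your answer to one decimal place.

The two most frequent reciprocal classes, fl f r and fl+ f+ r+, are the parental types, so the F1 was fl f r / fl+ f+ r+.
The two rarest classes, fl+ f r and fl f+ r+, are the double crossovers. Comparing them with the parentals, only the fl allele has switched, so fl is the middle locus and the order is r – fl – f.
Crossovers in the r–fl interval produce the single-crossover classes fl f r+ and fl+ f+ r (58 + 74 = 132) plus the double crossovers (7).
RF(r–fl) = (132 + 7) / 1528 = 139/1528 = 0.0910 → 9.1 cM.

9.1 cM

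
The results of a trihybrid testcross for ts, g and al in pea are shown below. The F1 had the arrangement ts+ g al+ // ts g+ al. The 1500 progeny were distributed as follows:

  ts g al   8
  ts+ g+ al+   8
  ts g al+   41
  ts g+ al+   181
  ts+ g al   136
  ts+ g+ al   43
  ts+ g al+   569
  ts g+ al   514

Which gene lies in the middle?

The two rarest classes, ts+ g+ al+ and ts g al, are the double crossovers. Comparing them with the parentals, only the g allele has switched, so g is the middle locus and the order is ts – g – al.

g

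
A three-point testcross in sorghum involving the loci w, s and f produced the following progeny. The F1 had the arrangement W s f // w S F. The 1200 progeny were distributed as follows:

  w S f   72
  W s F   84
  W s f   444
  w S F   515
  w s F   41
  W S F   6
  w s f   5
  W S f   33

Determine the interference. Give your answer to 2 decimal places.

The two rarest classes, w s f and W S F, are the double crossovers. Comparing them with the parentals, only the w allele has switched, so w is the middle locus and the order is f – w – s.
f–w: (156 + 11)/1200 = 0.1392; w–s: (74 + 11)/1200 = 0.0708.
Expected DCO frequency = 0.1392 × 0.0708 ≈ 0.00986; observed = 11/1200 ≈ 0.00917.
Coefficient of coincidence = 0.00917/0.00986 ≈ 0.93; interference = 1 − 0.93 = 0.07.

0.07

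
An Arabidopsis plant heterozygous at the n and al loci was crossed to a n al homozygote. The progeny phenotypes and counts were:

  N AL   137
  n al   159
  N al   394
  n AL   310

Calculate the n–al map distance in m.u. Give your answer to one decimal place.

29.6 m.u.

The two most frequent classes, N al (394) and n AL (310), are the parental types, so the F1 was N al / n AL.
The recombinant classes are N AL and n al: 137 + 159 = 296.
Recombination frequency = 296/1000 = 0.2960 ≈ 29.6%, i.e. 29.6 m.u.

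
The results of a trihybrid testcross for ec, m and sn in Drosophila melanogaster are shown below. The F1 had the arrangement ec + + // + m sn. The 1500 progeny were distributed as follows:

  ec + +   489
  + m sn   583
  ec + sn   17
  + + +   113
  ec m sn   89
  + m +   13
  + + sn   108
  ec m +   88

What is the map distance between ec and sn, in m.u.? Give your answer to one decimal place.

The two rarest classes, ec + sn and + m +, are the double crossovers. Comparing them with the parentals, only the sn allele has switched, so sn is the middle locus and the order is ec – sn – m.
Crossovers in the ec–sn interval produce the single-crossover classes + + + and ec m sn (113 + 89 = 202) plus the double crossovers (30).
RF(ec–sn) = (202 + 30) / 1500 = 232/1500 = 0.1547 → 15.5 m.u.

15.5 m.u.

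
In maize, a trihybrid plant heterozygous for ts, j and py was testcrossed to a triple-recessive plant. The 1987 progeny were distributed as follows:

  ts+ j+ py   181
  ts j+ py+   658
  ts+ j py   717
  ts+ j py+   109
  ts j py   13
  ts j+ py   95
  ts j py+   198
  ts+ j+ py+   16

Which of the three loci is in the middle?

ts

The two most frequent reciprocal classes, ts j+ py+ and ts+ j py, are the parental types, so the F1 was ts j+ py+ / ts+ j py.
The two rarest classes, ts+ j+ py+ and ts j py, are the double crossovers. Comparing them with the parentals, only the ts allele has switched, so ts is the middle locus and the order is py – ts – j.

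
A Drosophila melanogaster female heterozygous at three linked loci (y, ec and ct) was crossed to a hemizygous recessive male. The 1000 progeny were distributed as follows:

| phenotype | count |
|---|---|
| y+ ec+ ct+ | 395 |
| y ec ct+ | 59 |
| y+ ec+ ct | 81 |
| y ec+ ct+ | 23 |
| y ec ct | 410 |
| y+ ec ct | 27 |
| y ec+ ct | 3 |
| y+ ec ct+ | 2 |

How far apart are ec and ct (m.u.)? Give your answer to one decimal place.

The two most frequent reciprocal classes, y+ ec+ ct+ and y ec ct, are the parental types, so the F1 was y+ ec+ ct+ / y ec ct.
The two rarest classes, y+ ec ct+ and y ec+ ct, are the double crossovers. Comparing them with the parentals, only the ec allele has switched, so ec is the middle locus and the order is y – ec – ct.
Crossovers in the ec–ct interval produce the single-crossover classes y+ ec+ ct and y ec ct+ (81 + 59 = 140) plus the double crossovers (5).
RF(ec–ct) = (140 + 5) / 1000 = 145/1000 = 0.1450 → 14.5 m.u.

14.5 m.u.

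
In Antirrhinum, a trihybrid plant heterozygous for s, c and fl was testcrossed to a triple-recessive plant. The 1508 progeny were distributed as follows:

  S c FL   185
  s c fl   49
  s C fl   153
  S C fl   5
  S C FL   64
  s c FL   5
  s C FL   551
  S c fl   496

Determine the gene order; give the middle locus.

The two most frequent reciprocal classes, s C FL and S c fl, are the parental types, so the F1 was s C FL / S c fl.
The two rarest classes, s c FL and S C fl, are the double crossovers. Comparing them with the parentals, only the c allele has switched, so c is the middle locus and the order is fl – c – s.

c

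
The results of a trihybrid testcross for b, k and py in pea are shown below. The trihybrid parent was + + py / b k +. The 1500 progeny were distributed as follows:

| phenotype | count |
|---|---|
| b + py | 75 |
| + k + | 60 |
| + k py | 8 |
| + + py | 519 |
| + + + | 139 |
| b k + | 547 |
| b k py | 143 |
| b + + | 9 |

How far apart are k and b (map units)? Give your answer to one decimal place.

The two rarest classes, + k py and b + +, are the double crossovers. Comparing them with the parentals, only the k allele has switched, so k is the middle locus and the order is py – k – b.
Crossovers in the k–b interval produce the single-crossover classes b + py and + k + (75 + 60 = 135) plus the double crossovers (17).
RF(k–b) = (135 + 17) / 1500 = 152/1500 = 0.1013 → 10.1 map units.

10.1 map units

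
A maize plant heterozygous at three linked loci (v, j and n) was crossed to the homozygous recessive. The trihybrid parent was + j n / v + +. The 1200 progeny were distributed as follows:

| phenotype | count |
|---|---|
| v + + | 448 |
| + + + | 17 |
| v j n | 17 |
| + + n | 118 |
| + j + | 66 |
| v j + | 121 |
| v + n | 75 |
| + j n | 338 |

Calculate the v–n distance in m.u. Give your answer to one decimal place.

The two rarest classes, v j n and + + +, are the double crossovers. Comparing them with the parentals, only the v allele has switched, so v is the middle locus and the order is n – v – j.
Crossovers in the n–v interval produce the single-crossover classes + j + and v + n (66 + 75 = 141) plus the double crossovers (34).
RF(n–v) = (141 + 34) / 1200 = 175/1200 = 0.1458 → 14.6 m.u.

14.6 m.u.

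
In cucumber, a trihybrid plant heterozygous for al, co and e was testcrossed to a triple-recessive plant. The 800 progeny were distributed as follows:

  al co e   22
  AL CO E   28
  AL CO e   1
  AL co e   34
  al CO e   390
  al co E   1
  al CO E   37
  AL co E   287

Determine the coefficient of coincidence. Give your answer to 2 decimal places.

0.42

The two most frequent reciprocal classes, al CO e and AL co E, are the parental types, so the F1 was al CO e / AL co E.
The two rarest classes, AL CO e and al co E, are the double crossovers. Comparing them with the parentals, only the al allele has switched, so al is the middle locus and the order is e – al – co.
e–al: (71 + 2)/800 = 0.0912; al–co: (50 + 2)/800 = 0.0650.
Expected DCO frequency = 0.0912 × 0.0650 ≈ 0.00593; observed = 2/800 ≈ 0.00250.
Coefficient of coincidence = 0.00250/0.00593 ≈ 0.42.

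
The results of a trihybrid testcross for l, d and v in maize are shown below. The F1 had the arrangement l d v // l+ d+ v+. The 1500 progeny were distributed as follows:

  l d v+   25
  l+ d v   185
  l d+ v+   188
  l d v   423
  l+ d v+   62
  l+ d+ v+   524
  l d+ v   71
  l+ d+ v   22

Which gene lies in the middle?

The two rarest classes, l d v+ and l+ d+ v, are the double crossovers. Comparing them with the parentals, only the v allele has switched, so v is the middle locus and the order is l – v – d.

v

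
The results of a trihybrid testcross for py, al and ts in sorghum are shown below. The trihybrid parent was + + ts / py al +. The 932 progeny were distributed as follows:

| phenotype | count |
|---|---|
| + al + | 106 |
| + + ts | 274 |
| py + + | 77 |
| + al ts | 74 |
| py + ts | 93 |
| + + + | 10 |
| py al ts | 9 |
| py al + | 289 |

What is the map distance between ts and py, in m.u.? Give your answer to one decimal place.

The two rarest classes, + + + and py al ts, are the double crossovers. Comparing them with the parentals, only the ts allele has switched, so ts is the middle locus and the order is py – ts – al.
Crossovers in the py–ts interval produce the single-crossover classes py + ts and + al + (93 + 106 = 199) plus the double crossovers (19).
RF(py–ts) = (199 + 19) / 932 = 218/932 = 0.2339 → 23.4 m.u.

23.4 m.u.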